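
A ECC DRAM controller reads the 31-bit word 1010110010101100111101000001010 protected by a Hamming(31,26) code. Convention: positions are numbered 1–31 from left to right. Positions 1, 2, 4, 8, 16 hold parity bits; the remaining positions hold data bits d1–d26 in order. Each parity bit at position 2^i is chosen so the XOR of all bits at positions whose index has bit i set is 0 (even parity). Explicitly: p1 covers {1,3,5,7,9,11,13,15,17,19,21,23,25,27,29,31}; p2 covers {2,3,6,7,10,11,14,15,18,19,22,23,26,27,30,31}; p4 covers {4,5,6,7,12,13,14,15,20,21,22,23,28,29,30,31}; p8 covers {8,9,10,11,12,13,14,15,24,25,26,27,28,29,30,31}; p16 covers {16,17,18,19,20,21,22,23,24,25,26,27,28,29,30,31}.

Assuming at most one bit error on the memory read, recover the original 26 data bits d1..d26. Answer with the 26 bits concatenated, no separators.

11101010110111101000001010

s1 (pos 1,3,5,7,9,11,13,15,17,19,21,23,25,27,29,31): 1⊕1⊕1⊕0⊕1⊕1⊕1⊕0⊕1⊕1⊕0⊕0⊕0⊕0⊕0⊕0 = 0
s2 (pos 2,3,6,7,10,11,14,15,18,19,22,23,26,27,30,31): 0⊕1⊕1⊕0⊕0⊕1⊕1⊕0⊕1⊕1⊕1⊕0⊕0⊕0⊕1⊕0 = 0
s4 (pos 4,5,6,7,12,13,14,15,20,21,22,23,28,29,30,31): 0⊕1⊕1⊕0⊕0⊕1⊕1⊕0⊕1⊕0⊕1⊕0⊕1⊕0⊕1⊕0 = 0
s8 (pos 8,9,10,11,12,13,14,15,24,25,26,27,28,29,30,31): 0⊕1⊕0⊕1⊕0⊕1⊕1⊕0⊕0⊕0⊕0⊕0⊕1⊕0⊕1⊕0 = 0
s16 (pos 16,17,18,19,20,21,22,23,24,25,26,27,28,29,30,31): 0⊕1⊕1⊕1⊕1⊕0⊕1⊕0⊕0⊕0⊕0⊕0⊕1⊕0⊕1⊕0 = 1
Syndrome s16…s1 = 10000 → error at position 16.
Flip position 16: 1010110010101100111101000001010 → 1010110010101101111101000001010
Read data bits from positions 3,5,6,7,9,10,11,12,13,14,15,17,18,19,20,21,22,23,24,25,26,27,28,29,30,31: 11101010110111101000001010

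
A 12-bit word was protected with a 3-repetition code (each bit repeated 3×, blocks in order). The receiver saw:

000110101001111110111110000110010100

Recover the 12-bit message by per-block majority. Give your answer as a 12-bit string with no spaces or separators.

Block 1 (000): 0 ones → 0
Block 2 (110): 2 ones → 1
Block 3 (101): 2 ones → 1
Block 4 (001): 1 one → 0
Block 5 (111): 3 ones → 1
Block 6 (110): 2 ones → 1
Block 7 (111): 3 ones → 1
Block 8 (110): 2 ones → 1
Block 9 (000): 0 ones → 0
Block 10 (110): 2 ones → 1
Block 11 (010): 1 one → 0
Block 12 (100): 1 one → 0

011011110100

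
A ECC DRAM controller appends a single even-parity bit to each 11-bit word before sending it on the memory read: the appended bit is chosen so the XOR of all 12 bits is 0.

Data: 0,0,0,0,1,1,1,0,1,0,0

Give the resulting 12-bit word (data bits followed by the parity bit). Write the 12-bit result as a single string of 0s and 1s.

000011101000

XOR of the 11 data bits: 0⊕0⊕0⊕0⊕1⊕1⊕1⊕0⊕1⊕0⊕0 = 0
Parity bit = 0 (so all 12 bits XOR to 0).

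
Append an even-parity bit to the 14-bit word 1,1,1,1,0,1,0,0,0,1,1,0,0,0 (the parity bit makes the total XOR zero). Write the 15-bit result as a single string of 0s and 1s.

111101000110001

XOR of the 14 data bits: 1⊕1⊕1⊕1⊕0⊕1⊕0⊕0⊕0⊕1⊕1⊕0⊕0⊕0 = 1
Parity bit = 1 (so all 15 bits XOR to 0).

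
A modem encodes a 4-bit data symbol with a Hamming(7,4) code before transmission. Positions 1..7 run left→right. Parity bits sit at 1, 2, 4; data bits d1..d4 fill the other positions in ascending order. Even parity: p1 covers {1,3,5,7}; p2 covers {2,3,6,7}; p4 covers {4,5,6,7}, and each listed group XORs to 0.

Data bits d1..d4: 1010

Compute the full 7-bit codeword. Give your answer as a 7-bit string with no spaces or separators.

Place data at non-parity positions: p1 p2 1 p4 0 1 0
p1 (pos 1,3,5,7): XOR of data positions = 1⊕0⊕0 = 1
p2 (pos 2,3,6,7): XOR of data positions = 1⊕1⊕0 = 0
p4 (pos 4,5,6,7): XOR of data positions = 0⊕1⊕0 = 1
Codeword: 1011010

1011010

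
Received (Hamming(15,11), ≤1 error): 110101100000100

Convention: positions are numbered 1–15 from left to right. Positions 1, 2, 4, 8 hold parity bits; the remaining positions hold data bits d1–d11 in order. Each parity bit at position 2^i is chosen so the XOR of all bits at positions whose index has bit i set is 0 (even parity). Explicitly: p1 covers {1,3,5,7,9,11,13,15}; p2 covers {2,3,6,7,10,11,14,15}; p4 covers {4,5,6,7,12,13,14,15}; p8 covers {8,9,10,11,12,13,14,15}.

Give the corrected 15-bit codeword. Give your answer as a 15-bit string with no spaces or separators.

110101100010100

s1 (pos 1,3,5,7,9,11,13,15): 1⊕0⊕0⊕1⊕0⊕0⊕1⊕0 = 1
s2 (pos 2,3,6,7,10,11,14,15): 1⊕0⊕1⊕1⊕0⊕0⊕0⊕0 = 1
s4 (pos 4,5,6,7,12,13,14,15): 1⊕0⊕1⊕1⊕0⊕1⊕0⊕0 = 0
s8 (pos 8,9,10,11,12,13,14,15): 0⊕0⊕0⊕0⊕0⊕1⊕0⊕0 = 1
Syndrome s8…s1 = 1011 → error at position 11.
Flip position 11: 110101100000100 → 110101100010100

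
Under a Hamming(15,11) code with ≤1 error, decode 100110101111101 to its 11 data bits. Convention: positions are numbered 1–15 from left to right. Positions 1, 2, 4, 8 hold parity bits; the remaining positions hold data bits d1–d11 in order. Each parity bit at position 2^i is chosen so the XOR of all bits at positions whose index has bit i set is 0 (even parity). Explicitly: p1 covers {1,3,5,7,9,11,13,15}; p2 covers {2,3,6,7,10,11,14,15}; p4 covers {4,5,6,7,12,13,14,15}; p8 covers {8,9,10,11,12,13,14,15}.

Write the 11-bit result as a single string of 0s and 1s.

s1 (pos 1,3,5,7,9,11,13,15): 1⊕0⊕1⊕1⊕1⊕1⊕1⊕1 = 1
s2 (pos 2,3,6,7,10,11,14,15): 0⊕0⊕0⊕1⊕1⊕1⊕0⊕1 = 0
s4 (pos 4,5,6,7,12,13,14,15): 1⊕1⊕0⊕1⊕1⊕1⊕0⊕1 = 0
s8 (pos 8,9,10,11,12,13,14,15): 0⊕1⊕1⊕1⊕1⊕1⊕0⊕1 = 0
Syndrome s8…s1 = 0001 → error at position 1.
Flip position 1: 100110101111101 → 000110101111101
Read data bits from positions 3,5,6,7,9,10,11,12,13,14,15: 01011111101

01011111101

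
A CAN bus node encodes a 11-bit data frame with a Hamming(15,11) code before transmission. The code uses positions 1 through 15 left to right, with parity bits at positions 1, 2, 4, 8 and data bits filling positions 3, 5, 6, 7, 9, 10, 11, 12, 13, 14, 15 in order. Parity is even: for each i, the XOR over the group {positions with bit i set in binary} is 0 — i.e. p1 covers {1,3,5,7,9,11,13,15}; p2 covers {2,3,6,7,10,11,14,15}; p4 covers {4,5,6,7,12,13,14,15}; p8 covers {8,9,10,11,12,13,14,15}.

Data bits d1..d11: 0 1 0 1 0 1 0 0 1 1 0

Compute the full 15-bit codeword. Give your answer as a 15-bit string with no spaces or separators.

110010110100110

Place data at non-parity positions: p1 p2 0 p4 1 0 1 p8 0 1 0 0 1 1 0
p1 (pos 1,3,5,7,9,11,13,15): XOR of data positions = 0⊕1⊕1⊕0⊕0⊕1⊕0 = 1
p2 (pos 2,3,6,7,10,11,14,15): XOR of data positions = 0⊕0⊕1⊕1⊕0⊕1⊕0 = 1
p4 (pos 4,5,6,7,12,13,14,15): XOR of data positions = 1⊕0⊕1⊕0⊕1⊕1⊕0 = 0
p8 (pos 8,9,10,11,12,13,14,15): XOR of data positions = 0⊕1⊕0⊕0⊕1⊕1⊕0 = 1
Codeword: 110010110100110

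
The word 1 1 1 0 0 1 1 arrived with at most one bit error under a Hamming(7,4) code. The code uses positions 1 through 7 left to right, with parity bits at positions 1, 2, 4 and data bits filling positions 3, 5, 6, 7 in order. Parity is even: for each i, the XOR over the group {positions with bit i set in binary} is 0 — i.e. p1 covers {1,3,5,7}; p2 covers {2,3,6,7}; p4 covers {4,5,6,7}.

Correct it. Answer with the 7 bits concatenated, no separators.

s1 (pos 1,3,5,7): 1⊕1⊕0⊕1 = 1
s2 (pos 2,3,6,7): 1⊕1⊕1⊕1 = 0
s4 (pos 4,5,6,7): 0⊕0⊕1⊕1 = 0
Syndrome s4…s1 = 001 → error at position 1.
Flip position 1: 1110011 → 0110011

0110011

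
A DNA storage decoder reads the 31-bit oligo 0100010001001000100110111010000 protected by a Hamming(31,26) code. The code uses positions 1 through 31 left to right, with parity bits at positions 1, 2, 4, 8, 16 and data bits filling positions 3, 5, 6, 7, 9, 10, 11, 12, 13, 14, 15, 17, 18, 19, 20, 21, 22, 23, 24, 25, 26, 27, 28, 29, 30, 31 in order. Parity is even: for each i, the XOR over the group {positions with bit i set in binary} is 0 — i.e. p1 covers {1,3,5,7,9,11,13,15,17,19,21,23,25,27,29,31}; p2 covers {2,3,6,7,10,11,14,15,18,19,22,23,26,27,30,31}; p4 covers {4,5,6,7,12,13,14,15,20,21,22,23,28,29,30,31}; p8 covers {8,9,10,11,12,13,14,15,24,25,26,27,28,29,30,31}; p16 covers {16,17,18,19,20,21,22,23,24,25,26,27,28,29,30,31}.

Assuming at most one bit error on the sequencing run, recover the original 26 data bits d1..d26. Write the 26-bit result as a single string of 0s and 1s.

s1 (pos 1,3,5,7,9,11,13,15,17,19,21,23,25,27,29,31): 0⊕0⊕0⊕0⊕0⊕0⊕1⊕0⊕1⊕0⊕1⊕1⊕1⊕1⊕0⊕0 = 0
s2 (pos 2,3,6,7,10,11,14,15,18,19,22,23,26,27,30,31): 1⊕0⊕1⊕0⊕1⊕0⊕0⊕0⊕0⊕0⊕0⊕1⊕0⊕1⊕0⊕0 = 1
s4 (pos 4,5,6,7,12,13,14,15,20,21,22,23,28,29,30,31): 0⊕0⊕1⊕0⊕0⊕1⊕0⊕0⊕1⊕1⊕0⊕1⊕0⊕0⊕0⊕0 = 1
s8 (pos 8,9,10,11,12,13,14,15,24,25,26,27,28,29,30,31): 0⊕0⊕1⊕0⊕0⊕1⊕0⊕0⊕1⊕1⊕0⊕1⊕0⊕0⊕0⊕0 = 1
s16 (pos 16,17,18,19,20,21,22,23,24,25,26,27,28,29,30,31): 0⊕1⊕0⊕0⊕1⊕1⊕0⊕1⊕1⊕1⊕0⊕1⊕0⊕0⊕0⊕0 = 1
Syndrome s16…s1 = 11110 → error at position 30.
Flip position 30: 0100010001001000100110111010000 → 0100010001001000100110111010010
Read data bits from positions 3,5,6,7,9,10,11,12,13,14,15,17,18,19,20,21,22,23,24,25,26,27,28,29,30,31: 00100100100100110111010010

00100100100100110111010010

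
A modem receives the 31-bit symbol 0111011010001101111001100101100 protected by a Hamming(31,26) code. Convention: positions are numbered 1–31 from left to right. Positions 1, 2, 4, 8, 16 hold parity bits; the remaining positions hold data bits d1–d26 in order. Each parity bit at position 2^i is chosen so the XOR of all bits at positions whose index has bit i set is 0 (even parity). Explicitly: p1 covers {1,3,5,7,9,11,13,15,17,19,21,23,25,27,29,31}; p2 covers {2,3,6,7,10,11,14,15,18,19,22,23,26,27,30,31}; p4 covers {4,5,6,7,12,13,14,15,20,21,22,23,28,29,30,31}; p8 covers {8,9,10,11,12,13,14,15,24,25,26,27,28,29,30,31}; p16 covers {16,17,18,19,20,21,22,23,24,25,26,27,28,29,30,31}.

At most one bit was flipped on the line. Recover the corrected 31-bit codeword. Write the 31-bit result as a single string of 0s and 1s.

0111011010001101111101100101100

s1 (pos 1,3,5,7,9,11,13,15,17,19,21,23,25,27,29,31): 0⊕1⊕0⊕1⊕1⊕0⊕1⊕0⊕1⊕1⊕0⊕1⊕0⊕0⊕1⊕0 = 0
s2 (pos 2,3,6,7,10,11,14,15,18,19,22,23,26,27,30,31): 1⊕1⊕1⊕1⊕0⊕0⊕1⊕0⊕1⊕1⊕1⊕1⊕1⊕0⊕0⊕0 = 0
s4 (pos 4,5,6,7,12,13,14,15,20,21,22,23,28,29,30,31): 1⊕0⊕1⊕1⊕0⊕1⊕1⊕0⊕0⊕0⊕1⊕1⊕1⊕1⊕0⊕0 = 1
s8 (pos 8,9,10,11,12,13,14,15,24,25,26,27,28,29,30,31): 0⊕1⊕0⊕0⊕0⊕1⊕1⊕0⊕0⊕0⊕1⊕0⊕1⊕1⊕0⊕0 = 0
s16 (pos 16,17,18,19,20,21,22,23,24,25,26,27,28,29,30,31): 1⊕1⊕1⊕1⊕0⊕0⊕1⊕1⊕0⊕0⊕1⊕0⊕1⊕1⊕0⊕0 = 1
Syndrome s16…s1 = 10100 → error at position 20.
Flip position 20: 0111011010001101111001100101100 → 0111011010001101111101100101100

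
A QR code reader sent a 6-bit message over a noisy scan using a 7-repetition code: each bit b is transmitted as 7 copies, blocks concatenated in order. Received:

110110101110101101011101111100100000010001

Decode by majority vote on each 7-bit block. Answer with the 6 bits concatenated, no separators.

Block 1 (1101101): 5 ones → 1
Block 2 (0111010): 4 ones → 1
Block 3 (1101011): 5 ones → 1
Block 4 (1011111): 6 ones → 1
Block 5 (0010000): 1 one → 0
Block 6 (0010001): 2 ones → 0

111100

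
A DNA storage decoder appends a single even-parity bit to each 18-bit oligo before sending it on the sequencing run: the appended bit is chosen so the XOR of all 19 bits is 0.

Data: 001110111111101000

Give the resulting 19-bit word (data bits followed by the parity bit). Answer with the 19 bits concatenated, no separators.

XOR of the 18 data bits: 0⊕0⊕1⊕1⊕1⊕0⊕1⊕1⊕1⊕1⊕1⊕1⊕1⊕0⊕1⊕0⊕0⊕0 = 1
Parity bit = 1 (so all 19 bits XOR to 0).

0011101111111010001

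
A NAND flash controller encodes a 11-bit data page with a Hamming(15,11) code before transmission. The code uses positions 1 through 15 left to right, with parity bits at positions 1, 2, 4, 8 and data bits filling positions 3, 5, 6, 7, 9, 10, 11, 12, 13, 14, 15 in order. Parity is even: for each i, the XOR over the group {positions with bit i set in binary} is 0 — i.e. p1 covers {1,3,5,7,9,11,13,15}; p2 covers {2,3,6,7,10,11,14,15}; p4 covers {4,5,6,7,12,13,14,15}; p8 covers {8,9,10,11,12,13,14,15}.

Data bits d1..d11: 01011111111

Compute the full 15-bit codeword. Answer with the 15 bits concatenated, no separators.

Place data at non-parity positions: p1 p2 0 p4 1 0 1 p8 1 1 1 1 1 1 1
p1 (pos 1,3,5,7,9,11,13,15): XOR of data positions = 0⊕1⊕1⊕1⊕1⊕1⊕1 = 0
p2 (pos 2,3,6,7,10,11,14,15): XOR of data positions = 0⊕0⊕1⊕1⊕1⊕1⊕1 = 1
p4 (pos 4,5,6,7,12,13,14,15): XOR of data positions = 1⊕0⊕1⊕1⊕1⊕1⊕1 = 0
p8 (pos 8,9,10,11,12,13,14,15): XOR of data positions = 1⊕1⊕1⊕1⊕1⊕1⊕1 = 1
Codeword: 010010111111111

010010111111111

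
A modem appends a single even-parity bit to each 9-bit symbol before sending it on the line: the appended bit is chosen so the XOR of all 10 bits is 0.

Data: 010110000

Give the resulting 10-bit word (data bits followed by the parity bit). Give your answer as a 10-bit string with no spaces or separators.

XOR of the 9 data bits: 0⊕1⊕0⊕1⊕1⊕0⊕0⊕0⊕0 = 1
Parity bit = 1 (so all 10 bits XOR to 0).

0101100001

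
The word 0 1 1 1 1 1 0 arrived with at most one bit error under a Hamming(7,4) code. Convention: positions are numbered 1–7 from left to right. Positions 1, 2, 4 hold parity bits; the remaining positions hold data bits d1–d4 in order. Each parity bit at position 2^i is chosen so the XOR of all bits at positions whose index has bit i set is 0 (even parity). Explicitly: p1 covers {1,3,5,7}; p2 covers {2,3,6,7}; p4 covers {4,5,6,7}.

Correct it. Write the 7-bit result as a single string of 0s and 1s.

0111100

s1 (pos 1,3,5,7): 0⊕1⊕1⊕0 = 0
s2 (pos 2,3,6,7): 1⊕1⊕1⊕0 = 1
s4 (pos 4,5,6,7): 1⊕1⊕1⊕0 = 1
Syndrome s4…s1 = 110 → error at position 6.
Flip position 6: 0111110 → 0111100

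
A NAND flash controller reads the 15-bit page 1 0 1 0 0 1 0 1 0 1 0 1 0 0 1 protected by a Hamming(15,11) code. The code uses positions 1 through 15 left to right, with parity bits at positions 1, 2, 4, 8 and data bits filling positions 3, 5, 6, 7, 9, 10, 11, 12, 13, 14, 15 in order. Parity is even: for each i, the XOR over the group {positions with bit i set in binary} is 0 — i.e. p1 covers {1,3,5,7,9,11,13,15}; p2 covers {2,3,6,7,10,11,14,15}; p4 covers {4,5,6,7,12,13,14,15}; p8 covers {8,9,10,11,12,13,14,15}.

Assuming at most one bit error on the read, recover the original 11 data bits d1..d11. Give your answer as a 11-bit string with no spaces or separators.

11100101001

s1 (pos 1,3,5,7,9,11,13,15): 1⊕1⊕0⊕0⊕0⊕0⊕0⊕1 = 1
s2 (pos 2,3,6,7,10,11,14,15): 0⊕1⊕1⊕0⊕1⊕0⊕0⊕1 = 0
s4 (pos 4,5,6,7,12,13,14,15): 0⊕0⊕1⊕0⊕1⊕0⊕0⊕1 = 1
s8 (pos 8,9,10,11,12,13,14,15): 1⊕0⊕1⊕0⊕1⊕0⊕0⊕1 = 0
Syndrome s8…s1 = 0101 → error at position 5.
Flip position 5: 101001010101001 → 101011010101001
Read data bits from positions 3,5,6,7,9,10,11,12,13,14,15: 11100101001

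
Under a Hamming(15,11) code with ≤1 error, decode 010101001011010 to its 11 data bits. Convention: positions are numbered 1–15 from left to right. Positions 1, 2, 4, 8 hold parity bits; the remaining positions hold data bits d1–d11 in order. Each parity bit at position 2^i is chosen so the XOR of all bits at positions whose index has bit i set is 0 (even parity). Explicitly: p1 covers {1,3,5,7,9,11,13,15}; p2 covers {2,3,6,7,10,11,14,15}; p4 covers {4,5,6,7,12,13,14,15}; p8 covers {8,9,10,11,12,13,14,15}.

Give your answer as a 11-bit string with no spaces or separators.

s1 (pos 1,3,5,7,9,11,13,15): 0⊕0⊕0⊕0⊕1⊕1⊕0⊕0 = 0
s2 (pos 2,3,6,7,10,11,14,15): 1⊕0⊕1⊕0⊕0⊕1⊕1⊕0 = 0
s4 (pos 4,5,6,7,12,13,14,15): 1⊕0⊕1⊕0⊕1⊕0⊕1⊕0 = 0
s8 (pos 8,9,10,11,12,13,14,15): 0⊕1⊕0⊕1⊕1⊕0⊕1⊕0 = 0
Syndrome s8…s1 = 0000 → no error.
Read data bits from positions 3,5,6,7,9,10,11,12,13,14,15: 00101011010

00101011010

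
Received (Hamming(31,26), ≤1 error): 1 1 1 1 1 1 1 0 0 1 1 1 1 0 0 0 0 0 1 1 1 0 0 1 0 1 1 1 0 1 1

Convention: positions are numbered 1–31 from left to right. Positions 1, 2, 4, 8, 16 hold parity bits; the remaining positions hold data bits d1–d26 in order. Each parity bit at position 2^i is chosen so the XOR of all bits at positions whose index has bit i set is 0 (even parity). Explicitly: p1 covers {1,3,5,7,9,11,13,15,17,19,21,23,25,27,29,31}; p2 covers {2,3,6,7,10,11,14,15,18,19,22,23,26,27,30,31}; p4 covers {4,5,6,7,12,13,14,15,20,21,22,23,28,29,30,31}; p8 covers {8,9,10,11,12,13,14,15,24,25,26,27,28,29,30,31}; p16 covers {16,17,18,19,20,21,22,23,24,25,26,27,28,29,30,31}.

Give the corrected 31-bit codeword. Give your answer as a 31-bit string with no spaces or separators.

s1 (pos 1,3,5,7,9,11,13,15,17,19,21,23,25,27,29,31): 1⊕1⊕1⊕1⊕0⊕1⊕1⊕0⊕0⊕1⊕1⊕0⊕0⊕1⊕0⊕1 = 0
s2 (pos 2,3,6,7,10,11,14,15,18,19,22,23,26,27,30,31): 1⊕1⊕1⊕1⊕1⊕1⊕0⊕0⊕0⊕1⊕0⊕0⊕1⊕1⊕1⊕1 = 1
s4 (pos 4,5,6,7,12,13,14,15,20,21,22,23,28,29,30,31): 1⊕1⊕1⊕1⊕1⊕1⊕0⊕0⊕1⊕1⊕0⊕0⊕1⊕0⊕1⊕1 = 1
s8 (pos 8,9,10,11,12,13,14,15,24,25,26,27,28,29,30,31): 0⊕0⊕1⊕1⊕1⊕1⊕0⊕0⊕1⊕0⊕1⊕1⊕1⊕0⊕1⊕1 = 0
s16 (pos 16,17,18,19,20,21,22,23,24,25,26,27,28,29,30,31): 0⊕0⊕0⊕1⊕1⊕1⊕0⊕0⊕1⊕0⊕1⊕1⊕1⊕0⊕1⊕1 = 1
Syndrome s16…s1 = 10110 → error at position 22.
Flip position 22: 1111111001111000001110010111011 → 1111111001111000001111010111011

1111111001111000001111010111011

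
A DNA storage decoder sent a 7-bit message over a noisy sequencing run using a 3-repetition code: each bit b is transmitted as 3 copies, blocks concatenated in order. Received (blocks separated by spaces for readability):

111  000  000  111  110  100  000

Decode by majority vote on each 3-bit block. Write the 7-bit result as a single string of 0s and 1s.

1001100

Block 1 (111): 3 ones → 1
Block 2 (000): 0 ones → 0
Block 3 (000): 0 ones → 0
Block 4 (111): 3 ones → 1
Block 5 (110): 2 ones → 1
Block 6 (100): 1 one → 0
Block 7 (000): 0 ones → 0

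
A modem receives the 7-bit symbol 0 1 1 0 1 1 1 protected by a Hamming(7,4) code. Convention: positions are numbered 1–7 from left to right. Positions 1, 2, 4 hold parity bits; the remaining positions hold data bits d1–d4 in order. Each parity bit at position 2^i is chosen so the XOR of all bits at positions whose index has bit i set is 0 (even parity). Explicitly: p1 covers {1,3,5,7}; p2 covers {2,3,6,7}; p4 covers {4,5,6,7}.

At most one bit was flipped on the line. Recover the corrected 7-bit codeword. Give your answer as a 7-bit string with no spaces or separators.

0110011

s1 (pos 1,3,5,7): 0⊕1⊕1⊕1 = 1
s2 (pos 2,3,6,7): 1⊕1⊕1⊕1 = 0
s4 (pos 4,5,6,7): 0⊕1⊕1⊕1 = 1
Syndrome s4…s1 = 101 → error at position 5.
Flip position 5: 0110111 → 0110011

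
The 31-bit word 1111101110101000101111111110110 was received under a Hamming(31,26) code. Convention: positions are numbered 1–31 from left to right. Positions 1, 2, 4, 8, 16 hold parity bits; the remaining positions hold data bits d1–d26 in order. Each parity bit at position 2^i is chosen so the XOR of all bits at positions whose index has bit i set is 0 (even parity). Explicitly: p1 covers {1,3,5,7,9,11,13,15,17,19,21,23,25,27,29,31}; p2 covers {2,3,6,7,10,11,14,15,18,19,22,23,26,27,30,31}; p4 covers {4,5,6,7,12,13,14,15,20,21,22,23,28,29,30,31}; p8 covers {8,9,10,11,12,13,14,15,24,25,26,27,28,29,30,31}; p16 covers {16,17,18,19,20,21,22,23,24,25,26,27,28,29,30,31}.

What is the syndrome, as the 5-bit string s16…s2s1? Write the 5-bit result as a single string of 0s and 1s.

00000

s1 (pos 1,3,5,7,9,11,13,15,17,19,21,23,25,27,29,31): 1⊕1⊕1⊕1⊕1⊕1⊕1⊕0⊕1⊕1⊕1⊕1⊕1⊕1⊕1⊕0 = 0
s2 (pos 2,3,6,7,10,11,14,15,18,19,22,23,26,27,30,31): 1⊕1⊕0⊕1⊕0⊕1⊕0⊕0⊕0⊕1⊕1⊕1⊕1⊕1⊕1⊕0 = 0
s4 (pos 4,5,6,7,12,13,14,15,20,21,22,23,28,29,30,31): 1⊕1⊕0⊕1⊕0⊕1⊕0⊕0⊕1⊕1⊕1⊕1⊕0⊕1⊕1⊕0 = 0
s8 (pos 8,9,10,11,12,13,14,15,24,25,26,27,28,29,30,31): 1⊕1⊕0⊕1⊕0⊕1⊕0⊕0⊕1⊕1⊕1⊕1⊕0⊕1⊕1⊕0 = 0
s16 (pos 16,17,18,19,20,21,22,23,24,25,26,27,28,29,30,31): 0⊕1⊕0⊕1⊕1⊕1⊕1⊕1⊕1⊕1⊕1⊕1⊕0⊕1⊕1⊕0 = 0
Syndrome s16…s1 = 00000 → no error.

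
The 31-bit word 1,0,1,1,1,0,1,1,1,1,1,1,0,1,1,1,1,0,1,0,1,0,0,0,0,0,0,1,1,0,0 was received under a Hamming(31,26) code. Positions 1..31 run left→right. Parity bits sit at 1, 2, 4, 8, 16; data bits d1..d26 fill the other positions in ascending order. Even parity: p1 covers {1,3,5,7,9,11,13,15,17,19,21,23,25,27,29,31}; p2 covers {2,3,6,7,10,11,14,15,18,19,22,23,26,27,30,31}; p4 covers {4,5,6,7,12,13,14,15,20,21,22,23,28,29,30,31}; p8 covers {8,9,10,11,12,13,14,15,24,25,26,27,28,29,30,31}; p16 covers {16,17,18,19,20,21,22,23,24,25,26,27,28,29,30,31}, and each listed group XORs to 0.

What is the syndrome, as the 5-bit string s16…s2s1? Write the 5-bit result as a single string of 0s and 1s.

01111

s1 (pos 1,3,5,7,9,11,13,15,17,19,21,23,25,27,29,31): 1⊕1⊕1⊕1⊕1⊕1⊕0⊕1⊕1⊕1⊕1⊕0⊕0⊕0⊕1⊕0 = 1
s2 (pos 2,3,6,7,10,11,14,15,18,19,22,23,26,27,30,31): 0⊕1⊕0⊕1⊕1⊕1⊕1⊕1⊕0⊕1⊕0⊕0⊕0⊕0⊕0⊕0 = 1
s4 (pos 4,5,6,7,12,13,14,15,20,21,22,23,28,29,30,31): 1⊕1⊕0⊕1⊕1⊕0⊕1⊕1⊕0⊕1⊕0⊕0⊕1⊕1⊕0⊕0 = 1
s8 (pos 8,9,10,11,12,13,14,15,24,25,26,27,28,29,30,31): 1⊕1⊕1⊕1⊕1⊕0⊕1⊕1⊕0⊕0⊕0⊕0⊕1⊕1⊕0⊕0 = 1
s16 (pos 16,17,18,19,20,21,22,23,24,25,26,27,28,29,30,31): 1⊕1⊕0⊕1⊕0⊕1⊕0⊕0⊕0⊕0⊕0⊕0⊕1⊕1⊕0⊕0 = 0
Syndrome s16…s1 = 01111 → error at position 15.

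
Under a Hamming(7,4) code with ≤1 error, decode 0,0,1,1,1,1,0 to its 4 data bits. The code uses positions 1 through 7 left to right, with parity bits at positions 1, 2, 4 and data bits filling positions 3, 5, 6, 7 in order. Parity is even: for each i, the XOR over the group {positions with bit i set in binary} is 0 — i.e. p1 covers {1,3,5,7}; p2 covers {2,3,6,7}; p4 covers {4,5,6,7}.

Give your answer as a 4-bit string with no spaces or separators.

1110

s1 (pos 1,3,5,7): 0⊕1⊕1⊕0 = 0
s2 (pos 2,3,6,7): 0⊕1⊕1⊕0 = 0
s4 (pos 4,5,6,7): 1⊕1⊕1⊕0 = 1
Syndrome s4…s1 = 100 → error at position 4.
Flip position 4: 0011110 → 0010110
Read data bits from positions 3,5,6,7: 1110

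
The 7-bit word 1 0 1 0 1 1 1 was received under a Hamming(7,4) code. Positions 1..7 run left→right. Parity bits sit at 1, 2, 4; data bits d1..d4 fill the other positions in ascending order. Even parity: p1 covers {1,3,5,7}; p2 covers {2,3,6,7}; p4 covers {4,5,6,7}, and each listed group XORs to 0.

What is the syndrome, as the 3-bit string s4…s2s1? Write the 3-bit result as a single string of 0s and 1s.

s1 (pos 1,3,5,7): 1⊕1⊕1⊕1 = 0
s2 (pos 2,3,6,7): 0⊕1⊕1⊕1 = 1
s4 (pos 4,5,6,7): 0⊕1⊕1⊕1 = 1
Syndrome s4…s1 = 110 → error at position 6.

110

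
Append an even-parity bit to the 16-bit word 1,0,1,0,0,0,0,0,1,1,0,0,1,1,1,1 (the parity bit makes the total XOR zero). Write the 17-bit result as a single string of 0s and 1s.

XOR of the 16 data bits: 1⊕0⊕1⊕0⊕0⊕0⊕0⊕0⊕1⊕1⊕0⊕0⊕1⊕1⊕1⊕1 = 0
Parity bit = 0 (so all 17 bits XOR to 0).

10100000110011110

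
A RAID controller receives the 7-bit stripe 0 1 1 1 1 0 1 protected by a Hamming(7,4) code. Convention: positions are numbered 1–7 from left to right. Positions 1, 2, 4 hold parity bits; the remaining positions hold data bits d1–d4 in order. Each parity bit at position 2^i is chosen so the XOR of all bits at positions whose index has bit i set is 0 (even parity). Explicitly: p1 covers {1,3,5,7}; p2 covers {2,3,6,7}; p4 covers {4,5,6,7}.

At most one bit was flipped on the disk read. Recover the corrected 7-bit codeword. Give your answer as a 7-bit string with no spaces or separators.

s1 (pos 1,3,5,7): 0⊕1⊕1⊕1 = 1
s2 (pos 2,3,6,7): 1⊕1⊕0⊕1 = 1
s4 (pos 4,5,6,7): 1⊕1⊕0⊕1 = 1
Syndrome s4…s1 = 111 → error at position 7.
Flip position 7: 0111101 → 0111100

0111100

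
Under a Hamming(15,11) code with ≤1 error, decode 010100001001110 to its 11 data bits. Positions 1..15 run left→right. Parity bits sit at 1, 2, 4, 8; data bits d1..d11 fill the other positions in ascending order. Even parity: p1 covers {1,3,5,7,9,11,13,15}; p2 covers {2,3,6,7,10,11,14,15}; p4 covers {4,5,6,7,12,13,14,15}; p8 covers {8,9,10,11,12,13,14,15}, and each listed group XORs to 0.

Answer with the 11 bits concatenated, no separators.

s1 (pos 1,3,5,7,9,11,13,15): 0⊕0⊕0⊕0⊕1⊕0⊕1⊕0 = 0
s2 (pos 2,3,6,7,10,11,14,15): 1⊕0⊕0⊕0⊕0⊕0⊕1⊕0 = 0
s4 (pos 4,5,6,7,12,13,14,15): 1⊕0⊕0⊕0⊕1⊕1⊕1⊕0 = 0
s8 (pos 8,9,10,11,12,13,14,15): 0⊕1⊕0⊕0⊕1⊕1⊕1⊕0 = 0
Syndrome s8…s1 = 0000 → no error.
Read data bits from positions 3,5,6,7,9,10,11,12,13,14,15: 00001001110

00001001110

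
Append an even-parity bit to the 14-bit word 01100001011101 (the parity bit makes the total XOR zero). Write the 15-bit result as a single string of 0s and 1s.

XOR of the 14 data bits: 0⊕1⊕1⊕0⊕0⊕0⊕0⊕1⊕0⊕1⊕1⊕1⊕0⊕1 = 1
Parity bit = 1 (so all 15 bits XOR to 0).

011000010111011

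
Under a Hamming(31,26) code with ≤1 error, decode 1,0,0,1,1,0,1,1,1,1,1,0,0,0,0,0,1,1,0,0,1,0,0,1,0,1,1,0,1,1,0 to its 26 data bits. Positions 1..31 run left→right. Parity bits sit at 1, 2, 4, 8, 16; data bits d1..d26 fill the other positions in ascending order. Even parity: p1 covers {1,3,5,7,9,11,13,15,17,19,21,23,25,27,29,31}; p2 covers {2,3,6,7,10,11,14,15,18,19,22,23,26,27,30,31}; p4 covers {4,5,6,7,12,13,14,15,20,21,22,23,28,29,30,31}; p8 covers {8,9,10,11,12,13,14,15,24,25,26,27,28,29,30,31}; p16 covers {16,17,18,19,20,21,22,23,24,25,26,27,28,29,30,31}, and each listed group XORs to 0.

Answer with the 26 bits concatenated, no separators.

01011100000110010010110110

s1 (pos 1,3,5,7,9,11,13,15,17,19,21,23,25,27,29,31): 1⊕0⊕1⊕1⊕1⊕1⊕0⊕0⊕1⊕0⊕1⊕0⊕0⊕1⊕1⊕0 = 1
s2 (pos 2,3,6,7,10,11,14,15,18,19,22,23,26,27,30,31): 0⊕0⊕0⊕1⊕1⊕1⊕0⊕0⊕1⊕0⊕0⊕0⊕1⊕1⊕1⊕0 = 1
s4 (pos 4,5,6,7,12,13,14,15,20,21,22,23,28,29,30,31): 1⊕1⊕0⊕1⊕0⊕0⊕0⊕0⊕0⊕1⊕0⊕0⊕0⊕1⊕1⊕0 = 0
s8 (pos 8,9,10,11,12,13,14,15,24,25,26,27,28,29,30,31): 1⊕1⊕1⊕1⊕0⊕0⊕0⊕0⊕1⊕0⊕1⊕1⊕0⊕1⊕1⊕0 = 1
s16 (pos 16,17,18,19,20,21,22,23,24,25,26,27,28,29,30,31): 0⊕1⊕1⊕0⊕0⊕1⊕0⊕0⊕1⊕0⊕1⊕1⊕0⊕1⊕1⊕0 = 0
Syndrome s16…s1 = 01011 → error at position 11.
Flip position 11: 1001101111100000110010010110110 → 1001101111000000110010010110110
Read data bits from positions 3,5,6,7,9,10,11,12,13,14,15,17,18,19,20,21,22,23,24,25,26,27,28,29,30,31: 01011100000110010010110110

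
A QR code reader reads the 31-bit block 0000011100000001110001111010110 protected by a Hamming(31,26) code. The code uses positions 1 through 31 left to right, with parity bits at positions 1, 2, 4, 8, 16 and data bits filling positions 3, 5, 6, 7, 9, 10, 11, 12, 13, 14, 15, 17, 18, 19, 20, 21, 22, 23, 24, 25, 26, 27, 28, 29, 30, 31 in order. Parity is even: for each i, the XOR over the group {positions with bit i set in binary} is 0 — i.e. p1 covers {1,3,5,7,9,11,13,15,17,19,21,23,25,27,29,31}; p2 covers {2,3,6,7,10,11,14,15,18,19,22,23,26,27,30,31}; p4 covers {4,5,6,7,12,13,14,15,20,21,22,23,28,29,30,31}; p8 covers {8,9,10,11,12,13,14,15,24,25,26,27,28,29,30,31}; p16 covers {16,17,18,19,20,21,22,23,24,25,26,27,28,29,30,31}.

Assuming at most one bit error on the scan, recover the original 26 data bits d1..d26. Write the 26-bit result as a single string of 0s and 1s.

s1 (pos 1,3,5,7,9,11,13,15,17,19,21,23,25,27,29,31): 0⊕0⊕0⊕1⊕0⊕0⊕0⊕0⊕1⊕0⊕0⊕1⊕1⊕1⊕1⊕0 = 0
s2 (pos 2,3,6,7,10,11,14,15,18,19,22,23,26,27,30,31): 0⊕0⊕1⊕1⊕0⊕0⊕0⊕0⊕1⊕0⊕1⊕1⊕0⊕1⊕1⊕0 = 1
s4 (pos 4,5,6,7,12,13,14,15,20,21,22,23,28,29,30,31): 0⊕0⊕1⊕1⊕0⊕0⊕0⊕0⊕0⊕0⊕1⊕1⊕0⊕1⊕1⊕0 = 0
s8 (pos 8,9,10,11,12,13,14,15,24,25,26,27,28,29,30,31): 1⊕0⊕0⊕0⊕0⊕0⊕0⊕0⊕1⊕1⊕0⊕1⊕0⊕1⊕1⊕0 = 0
s16 (pos 16,17,18,19,20,21,22,23,24,25,26,27,28,29,30,31): 1⊕1⊕1⊕0⊕0⊕0⊕1⊕1⊕1⊕1⊕0⊕1⊕0⊕1⊕1⊕0 = 0
Syndrome s16…s1 = 00010 → error at position 2.
Flip position 2: 0000011100000001110001111010110 → 0100011100000001110001111010110
Read data bits from positions 3,5,6,7,9,10,11,12,13,14,15,17,18,19,20,21,22,23,24,25,26,27,28,29,30,31: 00110000000110001111010110

00110000000110001111010110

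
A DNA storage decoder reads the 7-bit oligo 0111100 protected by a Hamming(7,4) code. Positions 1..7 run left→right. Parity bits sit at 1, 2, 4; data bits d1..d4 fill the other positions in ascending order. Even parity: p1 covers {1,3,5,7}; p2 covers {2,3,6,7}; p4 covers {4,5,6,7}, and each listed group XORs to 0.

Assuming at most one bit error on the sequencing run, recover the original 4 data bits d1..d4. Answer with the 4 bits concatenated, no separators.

1100

s1 (pos 1,3,5,7): 0⊕1⊕1⊕0 = 0
s2 (pos 2,3,6,7): 1⊕1⊕0⊕0 = 0
s4 (pos 4,5,6,7): 1⊕1⊕0⊕0 = 0
Syndrome s4…s1 = 000 → no error.
Read data bits from positions 3,5,6,7: 1100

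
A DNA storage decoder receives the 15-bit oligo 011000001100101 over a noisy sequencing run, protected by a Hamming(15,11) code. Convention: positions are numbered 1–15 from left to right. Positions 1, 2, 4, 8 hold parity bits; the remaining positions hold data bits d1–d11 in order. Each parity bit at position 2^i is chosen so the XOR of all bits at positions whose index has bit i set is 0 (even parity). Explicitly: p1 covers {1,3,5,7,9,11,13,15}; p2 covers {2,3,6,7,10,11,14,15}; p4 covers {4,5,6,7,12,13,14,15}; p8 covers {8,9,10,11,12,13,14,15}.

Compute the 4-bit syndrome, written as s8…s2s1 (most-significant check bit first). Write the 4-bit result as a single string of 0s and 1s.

s1 (pos 1,3,5,7,9,11,13,15): 0⊕1⊕0⊕0⊕1⊕0⊕1⊕1 = 0
s2 (pos 2,3,6,7,10,11,14,15): 1⊕1⊕0⊕0⊕1⊕0⊕0⊕1 = 0
s4 (pos 4,5,6,7,12,13,14,15): 0⊕0⊕0⊕0⊕0⊕1⊕0⊕1 = 0
s8 (pos 8,9,10,11,12,13,14,15): 0⊕1⊕1⊕0⊕0⊕1⊕0⊕1 = 0
Syndrome s8…s1 = 0000 → no error.

0000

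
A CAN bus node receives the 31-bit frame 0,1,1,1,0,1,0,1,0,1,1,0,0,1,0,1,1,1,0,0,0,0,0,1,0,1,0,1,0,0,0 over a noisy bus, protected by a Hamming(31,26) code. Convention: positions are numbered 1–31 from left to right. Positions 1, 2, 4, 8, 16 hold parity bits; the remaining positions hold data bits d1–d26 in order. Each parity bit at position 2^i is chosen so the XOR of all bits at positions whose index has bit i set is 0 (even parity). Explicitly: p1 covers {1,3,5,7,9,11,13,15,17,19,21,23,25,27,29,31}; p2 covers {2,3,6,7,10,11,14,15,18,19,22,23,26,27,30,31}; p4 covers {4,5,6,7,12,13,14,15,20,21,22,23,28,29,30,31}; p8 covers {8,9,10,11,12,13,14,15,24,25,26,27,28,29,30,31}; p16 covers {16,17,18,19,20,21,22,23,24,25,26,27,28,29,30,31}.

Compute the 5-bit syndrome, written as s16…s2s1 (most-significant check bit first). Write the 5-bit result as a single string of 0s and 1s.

01001

s1 (pos 1,3,5,7,9,11,13,15,17,19,21,23,25,27,29,31): 0⊕1⊕0⊕0⊕0⊕1⊕0⊕0⊕1⊕0⊕0⊕0⊕0⊕0⊕0⊕0 = 1
s2 (pos 2,3,6,7,10,11,14,15,18,19,22,23,26,27,30,31): 1⊕1⊕1⊕0⊕1⊕1⊕1⊕0⊕1⊕0⊕0⊕0⊕1⊕0⊕0⊕0 = 0
s4 (pos 4,5,6,7,12,13,14,15,20,21,22,23,28,29,30,31): 1⊕0⊕1⊕0⊕0⊕0⊕1⊕0⊕0⊕0⊕0⊕0⊕1⊕0⊕0⊕0 = 0
s8 (pos 8,9,10,11,12,13,14,15,24,25,26,27,28,29,30,31): 1⊕0⊕1⊕1⊕0⊕0⊕1⊕0⊕1⊕0⊕1⊕0⊕1⊕0⊕0⊕0 = 1
s16 (pos 16,17,18,19,20,21,22,23,24,25,26,27,28,29,30,31): 1⊕1⊕1⊕0⊕0⊕0⊕0⊕0⊕1⊕0⊕1⊕0⊕1⊕0⊕0⊕0 = 0
Syndrome s16…s1 = 01001 → error at position 9.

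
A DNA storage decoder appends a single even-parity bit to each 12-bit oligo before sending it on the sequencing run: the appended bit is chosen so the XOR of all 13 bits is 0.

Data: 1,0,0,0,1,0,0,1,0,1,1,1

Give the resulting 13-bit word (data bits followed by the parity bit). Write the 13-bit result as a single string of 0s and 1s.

1000100101110

XOR of the 12 data bits: 1⊕0⊕0⊕0⊕1⊕0⊕0⊕1⊕0⊕1⊕1⊕1 = 0
Parity bit = 0 (so all 13 bits XOR to 0).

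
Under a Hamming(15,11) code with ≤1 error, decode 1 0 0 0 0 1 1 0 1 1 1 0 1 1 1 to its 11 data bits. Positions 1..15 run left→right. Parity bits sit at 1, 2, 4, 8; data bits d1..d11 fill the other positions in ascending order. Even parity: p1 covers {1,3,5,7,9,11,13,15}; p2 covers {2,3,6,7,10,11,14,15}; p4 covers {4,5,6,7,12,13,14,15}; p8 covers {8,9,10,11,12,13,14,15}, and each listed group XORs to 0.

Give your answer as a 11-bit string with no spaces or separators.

s1 (pos 1,3,5,7,9,11,13,15): 1⊕0⊕0⊕1⊕1⊕1⊕1⊕1 = 0
s2 (pos 2,3,6,7,10,11,14,15): 0⊕0⊕1⊕1⊕1⊕1⊕1⊕1 = 0
s4 (pos 4,5,6,7,12,13,14,15): 0⊕0⊕1⊕1⊕0⊕1⊕1⊕1 = 1
s8 (pos 8,9,10,11,12,13,14,15): 0⊕1⊕1⊕1⊕0⊕1⊕1⊕1 = 0
Syndrome s8…s1 = 0100 → error at position 4.
Flip position 4: 100001101110111 → 100101101110111
Read data bits from positions 3,5,6,7,9,10,11,12,13,14,15: 00111110111

00111110111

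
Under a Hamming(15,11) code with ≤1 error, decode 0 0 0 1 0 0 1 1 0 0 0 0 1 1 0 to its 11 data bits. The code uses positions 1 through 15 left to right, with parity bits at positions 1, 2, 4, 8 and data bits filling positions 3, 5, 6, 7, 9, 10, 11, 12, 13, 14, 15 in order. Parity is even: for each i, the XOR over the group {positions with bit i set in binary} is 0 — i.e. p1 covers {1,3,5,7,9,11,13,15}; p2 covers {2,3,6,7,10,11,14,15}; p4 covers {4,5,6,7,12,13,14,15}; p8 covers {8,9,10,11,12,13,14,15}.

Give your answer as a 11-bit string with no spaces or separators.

s1 (pos 1,3,5,7,9,11,13,15): 0⊕0⊕0⊕1⊕0⊕0⊕1⊕0 = 0
s2 (pos 2,3,6,7,10,11,14,15): 0⊕0⊕0⊕1⊕0⊕0⊕1⊕0 = 0
s4 (pos 4,5,6,7,12,13,14,15): 1⊕0⊕0⊕1⊕0⊕1⊕1⊕0 = 0
s8 (pos 8,9,10,11,12,13,14,15): 1⊕0⊕0⊕0⊕0⊕1⊕1⊕0 = 1
Syndrome s8…s1 = 1000 → error at position 8.
Flip position 8: 000100110000110 → 000100100000110
Read data bits from positions 3,5,6,7,9,10,11,12,13,14,15: 00010000110

00010000110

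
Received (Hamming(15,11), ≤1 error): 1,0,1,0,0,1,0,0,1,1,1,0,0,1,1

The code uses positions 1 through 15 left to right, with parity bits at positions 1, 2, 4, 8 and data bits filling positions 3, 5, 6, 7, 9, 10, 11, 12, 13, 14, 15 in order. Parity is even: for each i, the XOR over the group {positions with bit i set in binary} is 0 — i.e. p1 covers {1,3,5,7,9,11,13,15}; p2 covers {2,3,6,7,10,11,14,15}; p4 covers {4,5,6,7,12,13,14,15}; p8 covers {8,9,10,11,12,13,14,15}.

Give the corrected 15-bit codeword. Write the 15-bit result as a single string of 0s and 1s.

s1 (pos 1,3,5,7,9,11,13,15): 1⊕1⊕0⊕0⊕1⊕1⊕0⊕1 = 1
s2 (pos 2,3,6,7,10,11,14,15): 0⊕1⊕1⊕0⊕1⊕1⊕1⊕1 = 0
s4 (pos 4,5,6,7,12,13,14,15): 0⊕0⊕1⊕0⊕0⊕0⊕1⊕1 = 1
s8 (pos 8,9,10,11,12,13,14,15): 0⊕1⊕1⊕1⊕0⊕0⊕1⊕1 = 1
Syndrome s8…s1 = 1101 → error at position 13.
Flip position 13: 101001001110011 → 101001001110111

101001001110111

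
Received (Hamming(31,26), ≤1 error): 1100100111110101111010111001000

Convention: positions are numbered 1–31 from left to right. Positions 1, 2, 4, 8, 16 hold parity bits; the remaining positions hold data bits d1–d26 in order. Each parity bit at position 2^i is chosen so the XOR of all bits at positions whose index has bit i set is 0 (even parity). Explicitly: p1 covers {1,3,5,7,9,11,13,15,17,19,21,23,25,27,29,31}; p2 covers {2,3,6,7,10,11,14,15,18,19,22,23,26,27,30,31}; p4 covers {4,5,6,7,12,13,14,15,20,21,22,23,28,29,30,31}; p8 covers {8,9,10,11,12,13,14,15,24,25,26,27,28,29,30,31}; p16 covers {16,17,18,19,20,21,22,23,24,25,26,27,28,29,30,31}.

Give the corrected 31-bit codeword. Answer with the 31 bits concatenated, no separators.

s1 (pos 1,3,5,7,9,11,13,15,17,19,21,23,25,27,29,31): 1⊕0⊕1⊕0⊕1⊕1⊕0⊕0⊕1⊕1⊕1⊕1⊕1⊕0⊕0⊕0 = 1
s2 (pos 2,3,6,7,10,11,14,15,18,19,22,23,26,27,30,31): 1⊕0⊕0⊕0⊕1⊕1⊕1⊕0⊕1⊕1⊕0⊕1⊕0⊕0⊕0⊕0 = 1
s4 (pos 4,5,6,7,12,13,14,15,20,21,22,23,28,29,30,31): 0⊕1⊕0⊕0⊕1⊕0⊕1⊕0⊕0⊕1⊕0⊕1⊕1⊕0⊕0⊕0 = 0
s8 (pos 8,9,10,11,12,13,14,15,24,25,26,27,28,29,30,31): 1⊕1⊕1⊕1⊕1⊕0⊕1⊕0⊕1⊕1⊕0⊕0⊕1⊕0⊕0⊕0 = 1
s16 (pos 16,17,18,19,20,21,22,23,24,25,26,27,28,29,30,31): 1⊕1⊕1⊕1⊕0⊕1⊕0⊕1⊕1⊕1⊕0⊕0⊕1⊕0⊕0⊕0 = 1
Syndrome s16…s1 = 11011 → error at position 27.
Flip position 27: 1100100111110101111010111001000 → 1100100111110101111010111011000

1100100111110101111010111011000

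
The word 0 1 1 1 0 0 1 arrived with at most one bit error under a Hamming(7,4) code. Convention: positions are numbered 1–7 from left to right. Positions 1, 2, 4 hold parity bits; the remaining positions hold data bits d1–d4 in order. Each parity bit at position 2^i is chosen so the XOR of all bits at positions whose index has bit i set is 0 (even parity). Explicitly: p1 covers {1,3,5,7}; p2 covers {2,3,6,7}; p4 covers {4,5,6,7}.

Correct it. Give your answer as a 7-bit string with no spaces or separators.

0011001

s1 (pos 1,3,5,7): 0⊕1⊕0⊕1 = 0
s2 (pos 2,3,6,7): 1⊕1⊕0⊕1 = 1
s4 (pos 4,5,6,7): 1⊕0⊕0⊕1 = 0
Syndrome s4…s1 = 010 → error at position 2.
Flip position 2: 0111001 → 0011001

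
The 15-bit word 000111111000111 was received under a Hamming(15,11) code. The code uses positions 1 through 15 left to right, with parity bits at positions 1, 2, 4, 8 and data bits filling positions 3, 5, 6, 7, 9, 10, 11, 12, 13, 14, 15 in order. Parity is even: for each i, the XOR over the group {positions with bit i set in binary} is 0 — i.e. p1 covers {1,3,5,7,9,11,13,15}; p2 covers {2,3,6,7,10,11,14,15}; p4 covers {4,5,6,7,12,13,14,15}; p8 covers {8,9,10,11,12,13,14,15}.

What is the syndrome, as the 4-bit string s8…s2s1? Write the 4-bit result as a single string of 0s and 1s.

s1 (pos 1,3,5,7,9,11,13,15): 0⊕0⊕1⊕1⊕1⊕0⊕1⊕1 = 1
s2 (pos 2,3,6,7,10,11,14,15): 0⊕0⊕1⊕1⊕0⊕0⊕1⊕1 = 0
s4 (pos 4,5,6,7,12,13,14,15): 1⊕1⊕1⊕1⊕0⊕1⊕1⊕1 = 1
s8 (pos 8,9,10,11,12,13,14,15): 1⊕1⊕0⊕0⊕0⊕1⊕1⊕1 = 1
Syndrome s8…s1 = 1101 → error at position 13.

1101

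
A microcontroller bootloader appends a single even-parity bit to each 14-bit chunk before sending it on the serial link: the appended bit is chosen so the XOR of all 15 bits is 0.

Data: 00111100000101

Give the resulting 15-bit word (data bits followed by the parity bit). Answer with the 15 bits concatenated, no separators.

001111000001010

XOR of the 14 data bits: 0⊕0⊕1⊕1⊕1⊕1⊕0⊕0⊕0⊕0⊕0⊕1⊕0⊕1 = 0
Parity bit = 0 (so all 15 bits XOR to 0).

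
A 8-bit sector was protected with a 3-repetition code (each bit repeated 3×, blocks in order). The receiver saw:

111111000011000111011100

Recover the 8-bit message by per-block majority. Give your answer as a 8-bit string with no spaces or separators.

11010110

Block 1 (111): 3 ones → 1
Block 2 (111): 3 ones → 1
Block 3 (000): 0 ones → 0
Block 4 (011): 2 ones → 1
Block 5 (000): 0 ones → 0
Block 6 (111): 3 ones → 1
Block 7 (011): 2 ones → 1
Block 8 (100): 1 one → 0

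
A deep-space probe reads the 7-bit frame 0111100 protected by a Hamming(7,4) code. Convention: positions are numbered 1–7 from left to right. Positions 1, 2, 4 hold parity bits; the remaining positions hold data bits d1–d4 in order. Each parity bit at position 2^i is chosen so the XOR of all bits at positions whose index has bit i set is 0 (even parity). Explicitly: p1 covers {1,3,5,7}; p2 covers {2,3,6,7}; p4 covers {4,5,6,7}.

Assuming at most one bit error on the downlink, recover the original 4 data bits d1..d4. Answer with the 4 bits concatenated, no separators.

1100

s1 (pos 1,3,5,7): 0⊕1⊕1⊕0 = 0
s2 (pos 2,3,6,7): 1⊕1⊕0⊕0 = 0
s4 (pos 4,5,6,7): 1⊕1⊕0⊕0 = 0
Syndrome s4…s1 = 000 → no error.
Read data bits from positions 3,5,6,7: 1100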